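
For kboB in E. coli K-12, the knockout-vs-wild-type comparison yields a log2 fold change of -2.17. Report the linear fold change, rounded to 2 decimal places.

0.22

Fold change = 2^(-2.17) = 0.222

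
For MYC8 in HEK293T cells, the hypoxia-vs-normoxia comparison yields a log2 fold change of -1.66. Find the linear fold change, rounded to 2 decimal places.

Fold change = 2^(-1.66) = 0.316

0.32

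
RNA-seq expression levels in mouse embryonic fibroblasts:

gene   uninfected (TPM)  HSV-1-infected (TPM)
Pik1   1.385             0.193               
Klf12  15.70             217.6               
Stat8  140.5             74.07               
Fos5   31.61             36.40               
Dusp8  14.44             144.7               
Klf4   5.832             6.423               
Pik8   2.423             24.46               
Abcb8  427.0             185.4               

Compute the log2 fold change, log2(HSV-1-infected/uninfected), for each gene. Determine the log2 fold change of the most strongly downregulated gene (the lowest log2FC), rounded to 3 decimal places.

-2.843

log2(0.193/1.385) = -2.843  (Pik1)
log2(217.6/15.70) = 3.793  (Klf12)
log2(74.07/140.5) = -0.924  (Stat8)
log2(36.40/31.61) = 0.204  (Fos5)
log2(144.7/14.44) = 3.325  (Dusp8)
log2(6.423/5.832) = 0.139  (Klf4)
log2(24.46/2.423) = 3.336  (Pik8)
log2(185.4/427.0) = -1.204  (Abcb8)
Pik1 is most strongly downregulated.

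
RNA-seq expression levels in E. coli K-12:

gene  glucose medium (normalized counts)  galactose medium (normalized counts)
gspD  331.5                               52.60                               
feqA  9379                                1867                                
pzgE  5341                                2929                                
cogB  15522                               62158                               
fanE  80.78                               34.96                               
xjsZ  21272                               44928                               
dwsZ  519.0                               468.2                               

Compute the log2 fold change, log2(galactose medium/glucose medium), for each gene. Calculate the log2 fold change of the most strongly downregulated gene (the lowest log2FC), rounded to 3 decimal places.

-2.656

log2(52.60/331.5) = -2.656  (gspD)
log2(1867/9379) = -2.329  (feqA)
log2(2929/5341) = -0.867  (pzgE)
log2(62158/15522) = 2.002  (cogB)
log2(34.96/80.78) = -1.208  (fanE)
log2(44928/21272) = 1.079  (xjsZ)
log2(468.2/519.0) = -0.149  (dwsZ)
gspD is most strongly downregulated.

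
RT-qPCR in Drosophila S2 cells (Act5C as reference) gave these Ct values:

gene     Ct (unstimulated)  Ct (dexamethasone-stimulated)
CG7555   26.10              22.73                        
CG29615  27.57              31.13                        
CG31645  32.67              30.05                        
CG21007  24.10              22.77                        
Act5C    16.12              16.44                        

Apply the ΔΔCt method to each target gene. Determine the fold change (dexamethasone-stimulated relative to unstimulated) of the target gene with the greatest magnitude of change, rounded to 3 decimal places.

CG7555: ΔΔCt = (22.73−16.44) − (26.10−16.12) = 6.29 − 9.98 = -3.69; fold change = 2^3.69 = 12.906
CG29615: ΔΔCt = (31.13−16.44) − (27.57−16.12) = 14.69 − 11.45 = 3.24; fold change = 2^-3.24 = 0.106
CG31645: ΔΔCt = (30.05−16.44) − (32.67−16.12) = 13.61 − 16.55 = -2.94; fold change = 2^2.94 = 7.674
CG21007: ΔΔCt = (22.77−16.44) − (24.10−16.12) = 6.33 − 7.98 = -1.65; fold change = 2^1.65 = 3.138
CG7555 has the largest |ΔΔCt| = 3.69.

12.906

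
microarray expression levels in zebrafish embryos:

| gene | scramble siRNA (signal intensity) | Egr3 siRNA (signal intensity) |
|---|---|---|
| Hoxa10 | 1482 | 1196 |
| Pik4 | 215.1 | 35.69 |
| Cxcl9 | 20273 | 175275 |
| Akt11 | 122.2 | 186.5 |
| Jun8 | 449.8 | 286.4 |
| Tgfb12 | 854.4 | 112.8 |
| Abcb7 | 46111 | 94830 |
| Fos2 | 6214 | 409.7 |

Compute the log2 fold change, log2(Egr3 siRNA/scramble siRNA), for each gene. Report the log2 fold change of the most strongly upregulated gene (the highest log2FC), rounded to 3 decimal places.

3.112

log2(1196/1482) = -0.309  (Hoxa10)
log2(35.69/215.1) = -2.591  (Pik4)
log2(175275/20273) = 3.112  (Cxcl9)
log2(186.5/122.2) = 0.610  (Akt11)
log2(286.4/449.8) = -0.651  (Jun8)
log2(112.8/854.4) = -2.921  (Tgfb12)
log2(94830/46111) = 1.040  (Abcb7)
log2(409.7/6214) = -3.923  (Fos2)
Cxcl9 is most strongly upregulated.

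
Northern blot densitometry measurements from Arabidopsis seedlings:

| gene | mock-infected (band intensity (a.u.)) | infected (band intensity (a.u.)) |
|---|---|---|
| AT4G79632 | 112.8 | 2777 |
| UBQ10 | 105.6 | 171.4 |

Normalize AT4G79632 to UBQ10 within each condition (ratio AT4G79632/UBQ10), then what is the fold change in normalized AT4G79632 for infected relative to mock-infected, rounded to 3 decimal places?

AT4G79632/UBQ10 (mock-infected) = 112.8 / 105.6 = 1.0682
AT4G79632/UBQ10 (infected) = 2777 / 171.4 = 16.202
Fold change = 16.202 / 1.0682 = 15.1677

15.168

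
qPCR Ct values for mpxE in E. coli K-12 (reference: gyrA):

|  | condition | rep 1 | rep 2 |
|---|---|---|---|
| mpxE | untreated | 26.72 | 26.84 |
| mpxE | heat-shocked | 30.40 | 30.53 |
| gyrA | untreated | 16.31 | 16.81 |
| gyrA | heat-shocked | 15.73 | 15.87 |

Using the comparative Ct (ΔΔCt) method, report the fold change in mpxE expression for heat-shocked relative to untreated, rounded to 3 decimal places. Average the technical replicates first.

0.046

Mean Ct: mpxE untreated 26.780; mpxE heat-shocked 30.465; gyrA untreated 16.560; gyrA heat-shocked 15.800
ΔCt(untreated) = 26.780 − 16.560 = 10.220
ΔCt(heat-shocked) = 30.465 − 15.800 = 14.665
ΔΔCt = 14.665 − 10.220 = 4.445
Fold change = 2^(−4.445) = 0.0459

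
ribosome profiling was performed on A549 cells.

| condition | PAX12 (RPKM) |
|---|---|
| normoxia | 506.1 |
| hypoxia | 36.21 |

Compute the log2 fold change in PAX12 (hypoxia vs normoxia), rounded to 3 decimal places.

-3.805

Fold change = 36.21 / 506.1 = 0.0715
log2(0.0715) = -3.8050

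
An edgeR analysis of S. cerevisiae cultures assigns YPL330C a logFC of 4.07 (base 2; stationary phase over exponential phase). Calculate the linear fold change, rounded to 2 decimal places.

16.80

Fold change = 2^(4.07) = 16.795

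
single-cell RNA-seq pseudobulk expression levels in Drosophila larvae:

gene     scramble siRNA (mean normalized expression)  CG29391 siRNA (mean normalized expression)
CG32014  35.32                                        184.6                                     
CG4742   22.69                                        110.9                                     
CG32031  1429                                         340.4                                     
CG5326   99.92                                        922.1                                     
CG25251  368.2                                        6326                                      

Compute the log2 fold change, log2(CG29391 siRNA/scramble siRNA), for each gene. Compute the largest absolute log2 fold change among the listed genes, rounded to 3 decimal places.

4.103

log2(184.6/35.32) = 2.386  (CG32014)
log2(110.9/22.69) = 2.289  (CG4742)
log2(340.4/1429) = -2.070  (CG32031)
log2(922.1/99.92) = 3.206  (CG5326)
log2(6326/368.2) = 4.103  (CG25251)
The largest magnitude belongs to CG25251.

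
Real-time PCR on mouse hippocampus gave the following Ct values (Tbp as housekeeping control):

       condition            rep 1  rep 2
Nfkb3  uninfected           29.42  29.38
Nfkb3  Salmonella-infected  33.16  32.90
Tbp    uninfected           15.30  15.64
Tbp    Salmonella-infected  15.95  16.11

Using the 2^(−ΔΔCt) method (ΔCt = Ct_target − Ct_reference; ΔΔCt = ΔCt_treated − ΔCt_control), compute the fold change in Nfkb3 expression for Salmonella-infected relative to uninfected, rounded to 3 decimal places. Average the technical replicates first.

0.119

Mean Ct: Nfkb3 uninfected 29.400; Nfkb3 Salmonella-infected 33.030; Tbp uninfected 15.470; Tbp Salmonella-infected 16.030
ΔCt(uninfected) = 29.400 − 15.470 = 13.930
ΔCt(Salmonella-infected) = 33.030 − 16.030 = 17.000
ΔΔCt = 17.000 − 13.930 = 3.070
Fold change = 2^(−3.070) = 0.1191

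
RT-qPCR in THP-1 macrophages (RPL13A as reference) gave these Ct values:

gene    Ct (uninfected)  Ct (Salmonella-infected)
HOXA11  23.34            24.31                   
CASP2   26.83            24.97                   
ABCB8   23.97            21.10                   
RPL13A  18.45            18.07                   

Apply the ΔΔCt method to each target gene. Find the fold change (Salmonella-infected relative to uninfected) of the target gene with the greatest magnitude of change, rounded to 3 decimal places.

5.618

HOXA11: ΔΔCt = (24.31−18.07) − (23.34−18.45) = 6.24 − 4.89 = 1.35; fold change = 2^-1.35 = 0.392
CASP2: ΔΔCt = (24.97−18.07) − (26.83−18.45) = 6.90 − 8.38 = -1.48; fold change = 2^1.48 = 2.789
ABCB8: ΔΔCt = (21.10−18.07) − (23.97−18.45) = 3.03 − 5.52 = -2.49; fold change = 2^2.49 = 5.618
ABCB8 has the largest |ΔΔCt| = 2.49.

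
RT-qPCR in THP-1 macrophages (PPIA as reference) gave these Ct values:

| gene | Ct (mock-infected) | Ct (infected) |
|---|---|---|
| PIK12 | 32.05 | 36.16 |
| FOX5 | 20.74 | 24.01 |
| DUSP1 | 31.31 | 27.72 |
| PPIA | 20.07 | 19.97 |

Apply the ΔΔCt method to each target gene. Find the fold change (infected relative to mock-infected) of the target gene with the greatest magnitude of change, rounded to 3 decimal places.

0.054

PIK12: ΔΔCt = (36.16−19.97) − (32.05−20.07) = 16.19 − 11.98 = 4.21; fold change = 2^-4.21 = 0.054
FOX5: ΔΔCt = (24.01−19.97) − (20.74−20.07) = 4.04 − 0.67 = 3.37; fold change = 2^-3.37 = 0.097
DUSP1: ΔΔCt = (27.72−19.97) − (31.31−20.07) = 7.75 − 11.24 = -3.49; fold change = 2^3.49 = 11.236
PIK12 has the largest |ΔΔCt| = 4.21.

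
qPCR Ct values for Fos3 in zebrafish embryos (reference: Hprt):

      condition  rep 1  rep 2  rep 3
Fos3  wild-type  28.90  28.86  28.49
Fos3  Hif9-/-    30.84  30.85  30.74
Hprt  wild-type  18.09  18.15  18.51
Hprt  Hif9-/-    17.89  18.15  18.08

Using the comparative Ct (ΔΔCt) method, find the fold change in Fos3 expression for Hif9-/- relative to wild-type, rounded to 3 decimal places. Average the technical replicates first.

Mean Ct: Fos3 wild-type 28.750; Fos3 Hif9-/- 30.810; Hprt wild-type 18.250; Hprt Hif9-/- 18.040
ΔCt(wild-type) = 28.750 − 18.250 = 10.500
ΔCt(Hif9-/-) = 30.810 − 18.040 = 12.770
ΔΔCt = 12.770 − 10.500 = 2.270
Fold change = 2^(−2.270) = 0.2073

0.207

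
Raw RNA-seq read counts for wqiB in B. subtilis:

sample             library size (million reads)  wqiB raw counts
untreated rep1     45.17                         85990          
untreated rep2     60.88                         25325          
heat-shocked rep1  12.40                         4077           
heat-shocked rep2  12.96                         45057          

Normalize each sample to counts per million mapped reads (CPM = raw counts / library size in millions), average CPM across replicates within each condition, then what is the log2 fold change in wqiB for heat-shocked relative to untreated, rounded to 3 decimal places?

0.714

CPM(untreated rep1) = 85990 / 45.17 = 1903.6971
CPM(untreated rep2) = 25325 / 60.88 = 415.9823
CPM(heat-shocked rep1) = 4077 / 12.40 = 328.7903
CPM(heat-shocked rep2) = 45057 / 12.96 = 3476.6204
mean CPM(untreated) = 1159.8397; mean CPM(heat-shocked) = 1902.7053
Fold change = 1902.7053 / 1159.8397 = 1.64049
log2(1.64049) = 0.7141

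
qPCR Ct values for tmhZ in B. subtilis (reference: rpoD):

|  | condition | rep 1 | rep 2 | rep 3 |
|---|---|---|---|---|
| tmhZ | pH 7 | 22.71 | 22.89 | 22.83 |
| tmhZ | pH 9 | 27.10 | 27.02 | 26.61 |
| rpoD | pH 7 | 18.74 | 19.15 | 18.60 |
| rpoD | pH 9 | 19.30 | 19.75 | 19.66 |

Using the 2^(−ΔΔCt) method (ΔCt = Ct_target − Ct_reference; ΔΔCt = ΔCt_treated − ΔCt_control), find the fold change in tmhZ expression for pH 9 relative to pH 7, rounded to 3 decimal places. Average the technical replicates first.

0.097

Mean Ct: tmhZ pH 7 22.810; tmhZ pH 9 26.910; rpoD pH 7 18.830; rpoD pH 9 19.570
ΔCt(pH 7) = 22.810 − 18.830 = 3.980
ΔCt(pH 9) = 26.910 − 19.570 = 7.340
ΔΔCt = 7.340 − 3.980 = 3.360
Fold change = 2^(−3.360) = 0.0974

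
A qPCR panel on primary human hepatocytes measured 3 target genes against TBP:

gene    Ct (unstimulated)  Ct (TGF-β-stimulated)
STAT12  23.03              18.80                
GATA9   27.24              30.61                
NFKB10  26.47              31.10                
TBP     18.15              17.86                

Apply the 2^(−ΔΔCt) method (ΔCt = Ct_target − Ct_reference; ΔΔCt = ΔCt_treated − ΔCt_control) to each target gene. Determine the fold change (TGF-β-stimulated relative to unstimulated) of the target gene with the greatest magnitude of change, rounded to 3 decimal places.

STAT12: ΔΔCt = (18.80−17.86) − (23.03−18.15) = 0.94 − 4.88 = -3.94; fold change = 2^3.94 = 15.348
GATA9: ΔΔCt = (30.61−17.86) − (27.24−18.15) = 12.75 − 9.09 = 3.66; fold change = 2^-3.66 = 0.079
NFKB10: ΔΔCt = (31.10−17.86) − (26.47−18.15) = 13.24 − 8.32 = 4.92; fold change = 2^-4.92 = 0.033
NFKB10 has the largest |ΔΔCt| = 4.92.

0.033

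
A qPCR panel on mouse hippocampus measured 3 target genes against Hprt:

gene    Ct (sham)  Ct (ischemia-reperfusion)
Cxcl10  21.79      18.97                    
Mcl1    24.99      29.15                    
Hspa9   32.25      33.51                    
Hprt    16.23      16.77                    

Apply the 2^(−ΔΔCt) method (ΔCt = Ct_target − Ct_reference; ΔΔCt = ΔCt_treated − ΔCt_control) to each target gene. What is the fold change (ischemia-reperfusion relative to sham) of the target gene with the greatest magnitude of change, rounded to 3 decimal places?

0.081

Cxcl10: ΔΔCt = (18.97−16.77) − (21.79−16.23) = 2.20 − 5.56 = -3.36; fold change = 2^3.36 = 10.267
Mcl1: ΔΔCt = (29.15−16.77) − (24.99−16.23) = 12.38 − 8.76 = 3.62; fold change = 2^-3.62 = 0.081
Hspa9: ΔΔCt = (33.51−16.77) − (32.25−16.23) = 16.74 − 16.02 = 0.72; fold change = 2^-0.72 = 0.607
Mcl1 has the largest |ΔΔCt| = 3.62.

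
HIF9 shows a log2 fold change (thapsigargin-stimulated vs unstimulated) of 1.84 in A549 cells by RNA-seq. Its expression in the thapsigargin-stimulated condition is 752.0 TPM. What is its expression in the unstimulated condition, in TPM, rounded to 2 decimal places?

Fold change = 2^(1.84) = 3.5801
unstimulated expression = 752.0 / 3.5801 = 210.05

210.05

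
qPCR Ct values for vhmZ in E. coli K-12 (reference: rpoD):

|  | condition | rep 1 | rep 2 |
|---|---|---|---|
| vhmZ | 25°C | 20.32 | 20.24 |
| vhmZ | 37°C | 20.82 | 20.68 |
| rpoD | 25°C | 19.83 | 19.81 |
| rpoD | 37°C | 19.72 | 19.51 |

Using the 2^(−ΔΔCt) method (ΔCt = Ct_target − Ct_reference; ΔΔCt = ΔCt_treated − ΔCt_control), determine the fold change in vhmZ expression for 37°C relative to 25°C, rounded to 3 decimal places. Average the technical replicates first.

Mean Ct: vhmZ 25°C 20.280; vhmZ 37°C 20.750; rpoD 25°C 19.820; rpoD 37°C 19.615
ΔCt(25°C) = 20.280 − 19.820 = 0.460
ΔCt(37°C) = 20.750 − 19.615 = 1.135
ΔΔCt = 1.135 − 0.460 = 0.675
Fold change = 2^(−0.675) = 0.6263

0.626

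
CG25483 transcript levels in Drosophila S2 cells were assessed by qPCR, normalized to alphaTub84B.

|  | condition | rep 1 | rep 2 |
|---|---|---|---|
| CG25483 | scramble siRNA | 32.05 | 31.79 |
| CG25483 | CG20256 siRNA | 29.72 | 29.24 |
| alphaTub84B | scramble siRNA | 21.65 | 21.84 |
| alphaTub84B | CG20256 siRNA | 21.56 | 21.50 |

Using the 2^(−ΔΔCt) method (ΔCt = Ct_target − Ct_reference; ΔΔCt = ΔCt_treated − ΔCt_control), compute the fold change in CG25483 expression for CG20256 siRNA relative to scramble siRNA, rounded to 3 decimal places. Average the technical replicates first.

4.675

Mean Ct: CG25483 scramble siRNA 31.920; CG25483 CG20256 siRNA 29.480; alphaTub84B scramble siRNA 21.745; alphaTub84B CG20256 siRNA 21.530
ΔCt(scramble siRNA) = 31.920 − 21.745 = 10.175
ΔCt(CG20256 siRNA) = 29.480 − 21.530 = 7.950
ΔΔCt = 7.950 − 10.175 = -2.225
Fold change = 2^(−(-2.225)) = 2^2.225 = 4.6751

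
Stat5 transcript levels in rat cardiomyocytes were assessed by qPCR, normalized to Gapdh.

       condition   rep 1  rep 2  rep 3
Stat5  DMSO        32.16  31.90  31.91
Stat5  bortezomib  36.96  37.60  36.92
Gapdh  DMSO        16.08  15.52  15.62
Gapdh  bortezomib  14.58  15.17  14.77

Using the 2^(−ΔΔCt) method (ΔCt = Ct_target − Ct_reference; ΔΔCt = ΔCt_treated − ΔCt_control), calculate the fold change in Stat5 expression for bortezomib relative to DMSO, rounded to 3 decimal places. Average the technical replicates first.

0.015

Mean Ct: Stat5 DMSO 31.990; Stat5 bortezomib 37.160; Gapdh DMSO 15.740; Gapdh bortezomib 14.840
ΔCt(DMSO) = 31.990 − 15.740 = 16.250
ΔCt(bortezomib) = 37.160 − 14.840 = 22.320
ΔΔCt = 22.320 − 16.250 = 6.070
Fold change = 2^(−6.070) = 0.0149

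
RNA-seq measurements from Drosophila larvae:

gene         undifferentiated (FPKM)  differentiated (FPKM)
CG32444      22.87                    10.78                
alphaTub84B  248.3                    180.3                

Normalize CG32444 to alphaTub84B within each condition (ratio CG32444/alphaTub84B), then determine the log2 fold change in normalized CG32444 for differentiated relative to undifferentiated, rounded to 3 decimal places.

-0.623

CG32444/alphaTub84B (undifferentiated) = 22.87 / 248.3 = 0.092106
CG32444/alphaTub84B (differentiated) = 10.78 / 180.3 = 0.059789
Fold change = 0.059789 / 0.092106 = 0.6491
log2(0.6491) = -0.6234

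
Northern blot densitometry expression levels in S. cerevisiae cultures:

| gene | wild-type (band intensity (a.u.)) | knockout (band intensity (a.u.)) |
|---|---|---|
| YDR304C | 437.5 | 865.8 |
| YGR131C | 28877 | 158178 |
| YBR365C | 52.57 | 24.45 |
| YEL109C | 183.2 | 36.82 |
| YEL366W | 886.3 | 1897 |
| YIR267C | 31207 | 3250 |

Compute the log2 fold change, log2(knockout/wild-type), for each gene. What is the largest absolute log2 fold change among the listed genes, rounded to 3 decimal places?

3.263

log2(865.8/437.5) = 0.985  (YDR304C)
log2(158178/28877) = 2.454  (YGR131C)
log2(24.45/52.57) = -1.104  (YBR365C)
log2(36.82/183.2) = -2.315  (YEL109C)
log2(1897/886.3) = 1.098  (YEL366W)
log2(3250/31207) = -3.263  (YIR267C)
The largest magnitude belongs to YIR267C.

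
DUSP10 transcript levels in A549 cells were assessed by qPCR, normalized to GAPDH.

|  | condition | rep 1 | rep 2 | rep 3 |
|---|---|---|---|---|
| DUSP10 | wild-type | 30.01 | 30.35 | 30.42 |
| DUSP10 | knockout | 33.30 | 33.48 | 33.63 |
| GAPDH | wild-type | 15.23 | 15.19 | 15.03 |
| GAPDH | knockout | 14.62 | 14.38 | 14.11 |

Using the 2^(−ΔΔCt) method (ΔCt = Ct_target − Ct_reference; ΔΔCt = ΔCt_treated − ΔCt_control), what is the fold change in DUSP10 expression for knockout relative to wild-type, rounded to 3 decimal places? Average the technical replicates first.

Mean Ct: DUSP10 wild-type 30.260; DUSP10 knockout 33.470; GAPDH wild-type 15.150; GAPDH knockout 14.370
ΔCt(wild-type) = 30.260 − 15.150 = 15.110
ΔCt(knockout) = 33.470 − 14.370 = 19.100
ΔΔCt = 19.100 − 15.110 = 3.990
Fold change = 2^(−3.990) = 0.0629

0.063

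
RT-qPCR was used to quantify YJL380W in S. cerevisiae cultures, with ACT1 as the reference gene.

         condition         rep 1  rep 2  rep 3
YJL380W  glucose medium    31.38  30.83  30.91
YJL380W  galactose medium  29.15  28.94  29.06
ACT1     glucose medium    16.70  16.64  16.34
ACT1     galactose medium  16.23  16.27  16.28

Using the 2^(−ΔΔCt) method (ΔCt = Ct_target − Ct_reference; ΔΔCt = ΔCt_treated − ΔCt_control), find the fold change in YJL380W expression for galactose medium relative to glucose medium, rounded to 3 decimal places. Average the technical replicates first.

3.227

Mean Ct: YJL380W glucose medium 31.040; YJL380W galactose medium 29.050; ACT1 glucose medium 16.560; ACT1 galactose medium 16.260
ΔCt(glucose medium) = 31.040 − 16.560 = 14.480
ΔCt(galactose medium) = 29.050 − 16.260 = 12.790
ΔΔCt = 12.790 − 14.480 = -1.690
Fold change = 2^(−(-1.690)) = 2^1.690 = 3.2266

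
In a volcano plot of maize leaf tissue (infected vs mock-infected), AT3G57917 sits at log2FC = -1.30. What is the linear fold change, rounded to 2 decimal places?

0.41

Fold change = 2^(-1.30) = 0.406
That is, AT3G57917 drops to 40.6% of the mock-infected level.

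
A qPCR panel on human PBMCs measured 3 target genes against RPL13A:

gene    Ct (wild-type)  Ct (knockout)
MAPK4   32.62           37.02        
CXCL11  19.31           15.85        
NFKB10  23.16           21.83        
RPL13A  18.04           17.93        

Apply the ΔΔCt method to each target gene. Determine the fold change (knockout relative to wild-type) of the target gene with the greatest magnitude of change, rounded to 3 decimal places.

MAPK4: ΔΔCt = (37.02−17.93) − (32.62−18.04) = 19.09 − 14.58 = 4.51; fold change = 2^-4.51 = 0.044
CXCL11: ΔΔCt = (15.85−17.93) − (19.31−18.04) = -2.08 − 1.27 = -3.35; fold change = 2^3.35 = 10.196
NFKB10: ΔΔCt = (21.83−17.93) − (23.16−18.04) = 3.90 − 5.12 = -1.22; fold change = 2^1.22 = 2.329
MAPK4 has the largest |ΔΔCt| = 4.51.

0.044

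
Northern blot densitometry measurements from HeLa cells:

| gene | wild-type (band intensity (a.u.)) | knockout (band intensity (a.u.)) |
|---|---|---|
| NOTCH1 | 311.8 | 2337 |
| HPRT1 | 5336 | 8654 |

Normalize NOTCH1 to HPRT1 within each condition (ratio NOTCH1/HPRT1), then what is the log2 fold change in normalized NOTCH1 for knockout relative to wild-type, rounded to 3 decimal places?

2.208

NOTCH1/HPRT1 (wild-type) = 311.8 / 5336 = 0.058433
NOTCH1/HPRT1 (knockout) = 2337 / 8654 = 0.27005
Fold change = 0.27005 / 0.058433 = 4.6215
log2(4.6215) = 2.2084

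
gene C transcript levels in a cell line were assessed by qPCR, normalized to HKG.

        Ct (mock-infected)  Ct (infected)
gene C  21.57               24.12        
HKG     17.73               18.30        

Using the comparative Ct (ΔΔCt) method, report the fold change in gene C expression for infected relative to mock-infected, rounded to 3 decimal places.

0.253

ΔCt(mock-infected) = 21.570 − 17.730 = 3.840
ΔCt(infected) = 24.120 − 18.300 = 5.820
ΔΔCt = 5.820 − 3.840 = 1.980
Fold change = 2^(−1.980) = 0.2535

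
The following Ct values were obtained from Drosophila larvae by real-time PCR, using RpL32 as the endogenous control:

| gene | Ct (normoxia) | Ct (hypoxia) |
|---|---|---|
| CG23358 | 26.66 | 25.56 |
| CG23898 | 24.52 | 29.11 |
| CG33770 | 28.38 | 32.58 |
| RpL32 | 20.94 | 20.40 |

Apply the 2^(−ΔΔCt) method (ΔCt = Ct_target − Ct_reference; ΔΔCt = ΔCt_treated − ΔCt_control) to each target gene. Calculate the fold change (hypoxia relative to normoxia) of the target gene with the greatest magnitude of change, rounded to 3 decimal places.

0.029

CG23358: ΔΔCt = (25.56−20.40) − (26.66−20.94) = 5.16 − 5.72 = -0.56; fold change = 2^0.56 = 1.474
CG23898: ΔΔCt = (29.11−20.40) − (24.52−20.94) = 8.71 − 3.58 = 5.13; fold change = 2^-5.13 = 0.029
CG33770: ΔΔCt = (32.58−20.40) − (28.38−20.94) = 12.18 − 7.44 = 4.74; fold change = 2^-4.74 = 0.037
CG23898 has the largest |ΔΔCt| = 5.13.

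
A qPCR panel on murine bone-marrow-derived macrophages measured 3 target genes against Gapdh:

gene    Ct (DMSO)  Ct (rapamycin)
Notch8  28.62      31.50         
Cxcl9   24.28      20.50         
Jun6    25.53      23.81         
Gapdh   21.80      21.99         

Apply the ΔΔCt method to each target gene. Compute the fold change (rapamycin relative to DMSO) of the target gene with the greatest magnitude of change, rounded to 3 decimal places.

15.671

Notch8: ΔΔCt = (31.50−21.99) − (28.62−21.80) = 9.51 − 6.82 = 2.69; fold change = 2^-2.69 = 0.155
Cxcl9: ΔΔCt = (20.50−21.99) − (24.28−21.80) = -1.49 − 2.48 = -3.97; fold change = 2^3.97 = 15.671
Jun6: ΔΔCt = (23.81−21.99) − (25.53−21.80) = 1.82 − 3.73 = -1.91; fold change = 2^1.91 = 3.758
Cxcl9 has the largest |ΔΔCt| = 3.97.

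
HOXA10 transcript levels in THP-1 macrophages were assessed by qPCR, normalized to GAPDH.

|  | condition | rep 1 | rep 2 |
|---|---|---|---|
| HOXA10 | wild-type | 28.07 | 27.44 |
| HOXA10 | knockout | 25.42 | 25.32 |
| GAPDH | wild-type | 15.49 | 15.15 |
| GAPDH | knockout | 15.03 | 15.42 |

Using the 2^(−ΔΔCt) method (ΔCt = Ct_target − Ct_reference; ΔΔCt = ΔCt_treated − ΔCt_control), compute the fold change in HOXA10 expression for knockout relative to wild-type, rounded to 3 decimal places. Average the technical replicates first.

Mean Ct: HOXA10 wild-type 27.755; HOXA10 knockout 25.370; GAPDH wild-type 15.320; GAPDH knockout 15.225
ΔCt(wild-type) = 27.755 − 15.320 = 12.435
ΔCt(knockout) = 25.370 − 15.225 = 10.145
ΔΔCt = 10.145 − 12.435 = -2.290
Fold change = 2^(−(-2.290)) = 2^2.290 = 4.8906

4.891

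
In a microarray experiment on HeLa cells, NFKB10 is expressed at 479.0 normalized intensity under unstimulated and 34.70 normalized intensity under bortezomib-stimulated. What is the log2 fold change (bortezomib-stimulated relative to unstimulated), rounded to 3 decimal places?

-3.787

Fold change = 34.70 / 479.0 = 0.0724
log2(0.0724) = -3.7870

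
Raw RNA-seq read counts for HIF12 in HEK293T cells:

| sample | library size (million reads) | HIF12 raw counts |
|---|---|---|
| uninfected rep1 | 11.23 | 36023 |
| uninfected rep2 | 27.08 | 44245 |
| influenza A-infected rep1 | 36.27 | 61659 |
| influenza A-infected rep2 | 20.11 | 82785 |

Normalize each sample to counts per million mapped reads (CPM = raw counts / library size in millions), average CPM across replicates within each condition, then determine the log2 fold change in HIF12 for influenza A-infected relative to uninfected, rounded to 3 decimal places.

0.265

CPM(uninfected rep1) = 36023 / 11.23 = 3207.7471
CPM(uninfected rep2) = 44245 / 27.08 = 1633.8626
CPM(influenza A-infected rep1) = 61659 / 36.27 = 1700.0000
CPM(influenza A-infected rep2) = 82785 / 20.11 = 4116.6087
mean CPM(uninfected) = 2420.8049; mean CPM(influenza A-infected) = 2908.3043
Fold change = 2908.3043 / 2420.8049 = 1.20138
log2(1.20138) = 0.2647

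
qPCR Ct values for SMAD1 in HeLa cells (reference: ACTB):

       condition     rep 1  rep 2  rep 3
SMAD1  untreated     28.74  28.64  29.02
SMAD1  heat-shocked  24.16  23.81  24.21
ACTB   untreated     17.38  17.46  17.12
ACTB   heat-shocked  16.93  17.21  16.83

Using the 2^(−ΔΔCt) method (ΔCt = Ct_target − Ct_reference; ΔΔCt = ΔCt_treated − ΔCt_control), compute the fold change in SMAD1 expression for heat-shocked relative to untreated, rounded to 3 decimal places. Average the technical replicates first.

Mean Ct: SMAD1 untreated 28.800; SMAD1 heat-shocked 24.060; ACTB untreated 17.320; ACTB heat-shocked 16.990
ΔCt(untreated) = 28.800 − 17.320 = 11.480
ΔCt(heat-shocked) = 24.060 − 16.990 = 7.070
ΔΔCt = 7.070 − 11.480 = -4.410
Fold change = 2^(−(-4.410)) = 2^4.410 = 21.2590

21.259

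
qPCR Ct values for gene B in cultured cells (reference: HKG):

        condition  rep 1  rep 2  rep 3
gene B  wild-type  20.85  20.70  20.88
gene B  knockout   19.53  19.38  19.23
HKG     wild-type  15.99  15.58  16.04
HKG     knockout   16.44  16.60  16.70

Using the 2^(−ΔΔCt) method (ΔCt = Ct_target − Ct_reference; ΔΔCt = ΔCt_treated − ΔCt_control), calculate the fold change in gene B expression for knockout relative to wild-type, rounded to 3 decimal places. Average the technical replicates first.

Mean Ct: gene B wild-type 20.810; gene B knockout 19.380; HKG wild-type 15.870; HKG knockout 16.580
ΔCt(wild-type) = 20.810 − 15.870 = 4.940
ΔCt(knockout) = 19.380 − 16.580 = 2.800
ΔΔCt = 2.800 − 4.940 = -2.140
Fold change = 2^(−(-2.140)) = 2^2.140 = 4.4076

4.408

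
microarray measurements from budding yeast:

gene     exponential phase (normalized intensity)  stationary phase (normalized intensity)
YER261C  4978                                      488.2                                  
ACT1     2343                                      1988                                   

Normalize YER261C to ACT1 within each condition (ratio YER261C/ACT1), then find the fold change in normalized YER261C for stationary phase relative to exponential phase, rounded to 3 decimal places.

YER261C/ACT1 (exponential phase) = 4978 / 2343 = 2.1246
YER261C/ACT1 (stationary phase) = 488.2 / 1988 = 0.24557
Fold change = 0.24557 / 2.1246 = 0.1156

0.116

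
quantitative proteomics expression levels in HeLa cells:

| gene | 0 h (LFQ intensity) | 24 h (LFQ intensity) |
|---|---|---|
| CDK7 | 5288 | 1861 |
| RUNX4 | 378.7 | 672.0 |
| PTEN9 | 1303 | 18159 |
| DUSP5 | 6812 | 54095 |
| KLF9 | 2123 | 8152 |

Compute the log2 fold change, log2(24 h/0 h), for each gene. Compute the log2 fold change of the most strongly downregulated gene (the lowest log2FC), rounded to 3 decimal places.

log2(1861/5288) = -1.507  (CDK7)
log2(672.0/378.7) = 0.827  (RUNX4)
log2(18159/1303) = 3.801  (PTEN9)
log2(54095/6812) = 2.989  (DUSP5)
log2(8152/2123) = 1.941  (KLF9)
CDK7 is most strongly downregulated.

-1.507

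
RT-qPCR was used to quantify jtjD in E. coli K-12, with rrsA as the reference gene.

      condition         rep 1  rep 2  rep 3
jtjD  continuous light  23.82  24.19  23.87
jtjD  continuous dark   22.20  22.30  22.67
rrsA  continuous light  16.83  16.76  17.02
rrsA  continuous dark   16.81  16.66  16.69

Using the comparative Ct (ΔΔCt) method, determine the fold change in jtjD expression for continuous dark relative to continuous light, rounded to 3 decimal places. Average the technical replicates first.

2.676

Mean Ct: jtjD continuous light 23.960; jtjD continuous dark 22.390; rrsA continuous light 16.870; rrsA continuous dark 16.720
ΔCt(continuous light) = 23.960 − 16.870 = 7.090
ΔCt(continuous dark) = 22.390 − 16.720 = 5.670
ΔΔCt = 5.670 − 7.090 = -1.420
Fold change = 2^(−(-1.420)) = 2^1.420 = 2.6759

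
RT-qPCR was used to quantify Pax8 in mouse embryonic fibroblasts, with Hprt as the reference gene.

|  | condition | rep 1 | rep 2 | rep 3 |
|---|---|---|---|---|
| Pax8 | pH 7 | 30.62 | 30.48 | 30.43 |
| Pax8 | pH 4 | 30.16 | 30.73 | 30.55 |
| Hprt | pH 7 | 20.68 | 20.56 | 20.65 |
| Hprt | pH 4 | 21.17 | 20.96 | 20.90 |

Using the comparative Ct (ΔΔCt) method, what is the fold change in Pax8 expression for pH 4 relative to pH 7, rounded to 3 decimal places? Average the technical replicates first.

1.329

Mean Ct: Pax8 pH 7 30.510; Pax8 pH 4 30.480; Hprt pH 7 20.630; Hprt pH 4 21.010
ΔCt(pH 7) = 30.510 − 20.630 = 9.880
ΔCt(pH 4) = 30.480 − 21.010 = 9.470
ΔΔCt = 9.470 − 9.880 = -0.410
Fold change = 2^(−(-0.410)) = 2^0.410 = 1.3287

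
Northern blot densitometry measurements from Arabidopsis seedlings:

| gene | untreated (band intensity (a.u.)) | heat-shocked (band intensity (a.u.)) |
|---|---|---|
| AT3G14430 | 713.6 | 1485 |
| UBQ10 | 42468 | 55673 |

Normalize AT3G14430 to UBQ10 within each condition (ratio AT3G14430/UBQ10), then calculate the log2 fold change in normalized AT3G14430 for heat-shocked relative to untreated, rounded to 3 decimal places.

0.667

AT3G14430/UBQ10 (untreated) = 713.6 / 42468 = 0.016803
AT3G14430/UBQ10 (heat-shocked) = 1485 / 55673 = 0.026674
Fold change = 0.026674 / 0.016803 = 1.5874
log2(1.5874) = 0.6667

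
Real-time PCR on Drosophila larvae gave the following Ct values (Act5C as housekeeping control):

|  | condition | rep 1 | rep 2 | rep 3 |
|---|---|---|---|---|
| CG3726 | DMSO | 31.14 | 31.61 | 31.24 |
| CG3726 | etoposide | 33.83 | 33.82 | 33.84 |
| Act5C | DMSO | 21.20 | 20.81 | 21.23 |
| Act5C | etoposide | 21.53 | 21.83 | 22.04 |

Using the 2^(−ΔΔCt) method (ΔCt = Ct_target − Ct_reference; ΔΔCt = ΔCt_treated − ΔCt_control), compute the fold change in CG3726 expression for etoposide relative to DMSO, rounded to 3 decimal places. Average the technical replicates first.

Mean Ct: CG3726 DMSO 31.330; CG3726 etoposide 33.830; Act5C DMSO 21.080; Act5C etoposide 21.800
ΔCt(DMSO) = 31.330 − 21.080 = 10.250
ΔCt(etoposide) = 33.830 − 21.800 = 12.030
ΔΔCt = 12.030 − 10.250 = 1.780
Fold change = 2^(−1.780) = 0.2912

0.291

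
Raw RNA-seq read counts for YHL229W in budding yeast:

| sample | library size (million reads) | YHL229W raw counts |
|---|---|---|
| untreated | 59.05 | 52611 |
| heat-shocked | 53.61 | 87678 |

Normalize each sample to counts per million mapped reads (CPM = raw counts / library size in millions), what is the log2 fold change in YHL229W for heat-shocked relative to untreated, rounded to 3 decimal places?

0.876

CPM(untreated) = 52611 / 59.05 = 890.9568
CPM(heat-shocked) = 87678 / 53.61 = 1635.4785
Fold change = 1635.4785 / 890.9568 = 1.83564
log2(1.83564) = 0.8763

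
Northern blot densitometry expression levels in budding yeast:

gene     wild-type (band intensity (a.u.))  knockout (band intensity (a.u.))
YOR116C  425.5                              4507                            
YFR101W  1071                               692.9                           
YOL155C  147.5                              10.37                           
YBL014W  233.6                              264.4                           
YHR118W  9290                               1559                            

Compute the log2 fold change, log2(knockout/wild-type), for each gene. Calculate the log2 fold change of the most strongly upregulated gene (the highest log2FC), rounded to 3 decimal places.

3.405

log2(4507/425.5) = 3.405  (YOR116C)
log2(692.9/1071) = -0.628  (YFR101W)
log2(10.37/147.5) = -3.830  (YOL155C)
log2(264.4/233.6) = 0.179  (YBL014W)
log2(1559/9290) = -2.575  (YHR118W)
YOR116C is most strongly upregulated.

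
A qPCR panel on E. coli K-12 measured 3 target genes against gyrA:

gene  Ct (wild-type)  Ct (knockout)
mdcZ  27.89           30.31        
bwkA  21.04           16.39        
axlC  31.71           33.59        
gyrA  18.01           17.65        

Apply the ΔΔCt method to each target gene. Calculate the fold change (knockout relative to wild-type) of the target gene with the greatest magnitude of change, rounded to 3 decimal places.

19.562

mdcZ: ΔΔCt = (30.31−17.65) − (27.89−18.01) = 12.66 − 9.88 = 2.78; fold change = 2^-2.78 = 0.146
bwkA: ΔΔCt = (16.39−17.65) − (21.04−18.01) = -1.26 − 3.03 = -4.29; fold change = 2^4.29 = 19.562
axlC: ΔΔCt = (33.59−17.65) − (31.71−18.01) = 15.94 − 13.70 = 2.24; fold change = 2^-2.24 = 0.212
bwkA has the largest |ΔΔCt| = 4.29.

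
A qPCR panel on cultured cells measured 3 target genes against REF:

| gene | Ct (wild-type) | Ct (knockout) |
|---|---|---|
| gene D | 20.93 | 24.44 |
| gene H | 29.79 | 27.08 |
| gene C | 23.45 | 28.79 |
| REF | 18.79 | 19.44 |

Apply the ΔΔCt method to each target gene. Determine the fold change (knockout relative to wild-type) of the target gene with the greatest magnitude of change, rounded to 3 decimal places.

gene D: ΔΔCt = (24.44−19.44) − (20.93−18.79) = 5.00 − 2.14 = 2.86; fold change = 2^-2.86 = 0.138
gene H: ΔΔCt = (27.08−19.44) − (29.79−18.79) = 7.64 − 11.00 = -3.36; fold change = 2^3.36 = 10.267
gene C: ΔΔCt = (28.79−19.44) − (23.45−18.79) = 9.35 − 4.66 = 4.69; fold change = 2^-4.69 = 0.039
gene C has the largest |ΔΔCt| = 4.69.

0.039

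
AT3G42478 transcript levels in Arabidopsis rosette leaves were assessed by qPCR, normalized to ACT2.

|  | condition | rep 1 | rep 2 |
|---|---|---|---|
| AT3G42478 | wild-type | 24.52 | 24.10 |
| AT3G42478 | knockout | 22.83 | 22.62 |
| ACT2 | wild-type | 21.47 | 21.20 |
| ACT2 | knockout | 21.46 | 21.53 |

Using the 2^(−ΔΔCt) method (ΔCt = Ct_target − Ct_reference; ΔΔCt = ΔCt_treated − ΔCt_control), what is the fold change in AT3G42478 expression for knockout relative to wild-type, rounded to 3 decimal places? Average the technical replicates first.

3.352

Mean Ct: AT3G42478 wild-type 24.310; AT3G42478 knockout 22.725; ACT2 wild-type 21.335; ACT2 knockout 21.495
ΔCt(wild-type) = 24.310 − 21.335 = 2.975
ΔCt(knockout) = 22.725 − 21.495 = 1.230
ΔΔCt = 1.230 − 2.975 = -1.745
Fold change = 2^(−(-1.745)) = 2^1.745 = 3.3519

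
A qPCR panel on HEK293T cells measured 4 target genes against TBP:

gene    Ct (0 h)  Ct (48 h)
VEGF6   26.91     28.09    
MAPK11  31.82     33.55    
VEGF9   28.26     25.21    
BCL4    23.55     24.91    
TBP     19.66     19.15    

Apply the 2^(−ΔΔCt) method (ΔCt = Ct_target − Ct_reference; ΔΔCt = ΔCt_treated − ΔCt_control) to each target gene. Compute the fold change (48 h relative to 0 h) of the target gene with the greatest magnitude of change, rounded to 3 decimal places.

VEGF6: ΔΔCt = (28.09−19.15) − (26.91−19.66) = 8.94 − 7.25 = 1.69; fold change = 2^-1.69 = 0.310
MAPK11: ΔΔCt = (33.55−19.15) − (31.82−19.66) = 14.40 − 12.16 = 2.24; fold change = 2^-2.24 = 0.212
VEGF9: ΔΔCt = (25.21−19.15) − (28.26−19.66) = 6.06 − 8.60 = -2.54; fold change = 2^2.54 = 5.816
BCL4: ΔΔCt = (24.91−19.15) − (23.55−19.66) = 5.76 − 3.89 = 1.87; fold change = 2^-1.87 = 0.274
VEGF9 has the largest |ΔΔCt| = 2.54.

5.816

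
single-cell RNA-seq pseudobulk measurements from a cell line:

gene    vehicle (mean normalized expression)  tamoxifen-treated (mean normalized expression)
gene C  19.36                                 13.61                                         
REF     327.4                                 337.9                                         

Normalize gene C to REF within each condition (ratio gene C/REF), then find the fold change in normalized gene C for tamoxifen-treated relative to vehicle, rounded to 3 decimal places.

gene C/REF (vehicle) = 19.36 / 327.4 = 0.059133
gene C/REF (tamoxifen-treated) = 13.61 / 337.9 = 0.040278
Fold change = 0.040278 / 0.059133 = 0.6812

0.681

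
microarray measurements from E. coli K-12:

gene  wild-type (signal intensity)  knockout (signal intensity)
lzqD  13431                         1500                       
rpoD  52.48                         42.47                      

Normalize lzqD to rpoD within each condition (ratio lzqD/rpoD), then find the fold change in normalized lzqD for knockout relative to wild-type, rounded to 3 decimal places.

lzqD/rpoD (wild-type) = 13431 / 52.48 = 255.93
lzqD/rpoD (knockout) = 1500 / 42.47 = 35.319
Fold change = 35.319 / 255.93 = 0.1380

0.138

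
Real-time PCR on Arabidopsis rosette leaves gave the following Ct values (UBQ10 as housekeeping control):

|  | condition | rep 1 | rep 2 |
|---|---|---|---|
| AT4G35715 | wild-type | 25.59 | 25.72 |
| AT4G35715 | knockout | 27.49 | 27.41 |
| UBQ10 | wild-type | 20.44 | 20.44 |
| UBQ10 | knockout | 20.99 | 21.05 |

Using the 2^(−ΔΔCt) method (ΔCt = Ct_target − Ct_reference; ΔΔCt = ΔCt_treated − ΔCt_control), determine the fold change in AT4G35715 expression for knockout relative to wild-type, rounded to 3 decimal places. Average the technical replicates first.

0.431

Mean Ct: AT4G35715 wild-type 25.655; AT4G35715 knockout 27.450; UBQ10 wild-type 20.440; UBQ10 knockout 21.020
ΔCt(wild-type) = 25.655 − 20.440 = 5.215
ΔCt(knockout) = 27.450 − 21.020 = 6.430
ΔΔCt = 6.430 − 5.215 = 1.215
Fold change = 2^(−1.215) = 0.4308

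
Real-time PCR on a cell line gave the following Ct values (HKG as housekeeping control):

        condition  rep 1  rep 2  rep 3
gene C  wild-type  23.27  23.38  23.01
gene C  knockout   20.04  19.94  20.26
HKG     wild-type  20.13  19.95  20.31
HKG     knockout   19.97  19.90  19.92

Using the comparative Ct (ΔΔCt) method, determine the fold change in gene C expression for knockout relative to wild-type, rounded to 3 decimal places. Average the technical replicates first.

7.674

Mean Ct: gene C wild-type 23.220; gene C knockout 20.080; HKG wild-type 20.130; HKG knockout 19.930
ΔCt(wild-type) = 23.220 − 20.130 = 3.090
ΔCt(knockout) = 20.080 − 19.930 = 0.150
ΔΔCt = 0.150 − 3.090 = -2.940
Fold change = 2^(−(-2.940)) = 2^2.940 = 7.6741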